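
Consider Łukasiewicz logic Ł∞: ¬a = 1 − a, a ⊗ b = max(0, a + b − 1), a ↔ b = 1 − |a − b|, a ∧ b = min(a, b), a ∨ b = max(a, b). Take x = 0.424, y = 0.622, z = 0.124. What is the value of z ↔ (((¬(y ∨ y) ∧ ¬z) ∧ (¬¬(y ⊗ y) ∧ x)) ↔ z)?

y ∨ y = max(0.622, 0.622) = 0.622
¬(y ∨ y) = 1 − 0.622 = 0.378
¬z = 1 − 0.124 = 0.876
¬(y ∨ y) ∧ ¬z = min(0.378, 0.876) = 0.378
y ⊗ y = max(0, 0.622 + 0.622 − 1) = max(0, 0.244) = 0.244
¬(y ⊗ y) = 1 − 0.244 = 0.756
¬¬(y ⊗ y) = 1 − 0.756 = 0.244
¬¬(y ⊗ y) ∧ x = min(0.244, 0.424) = 0.244
(¬(y ∨ y) ∧ ¬z) ∧ (¬¬(y ⊗ y) ∧ x) = min(0.378, 0.244) = 0.244
((¬(y ∨ y) ∧ ¬z) ∧ (¬¬(y ⊗ y) ∧ x)) ↔ z = 1 − |0.244 − 0.124| = 1 − 0.120 = 0.880
z ↔ (((¬(y ∨ y) ∧ ¬z) ∧ (¬¬(y ⊗ y) ∧ x)) ↔ z) = 1 − |0.124 − 0.880| = 1 − 0.756 = 0.244

0.244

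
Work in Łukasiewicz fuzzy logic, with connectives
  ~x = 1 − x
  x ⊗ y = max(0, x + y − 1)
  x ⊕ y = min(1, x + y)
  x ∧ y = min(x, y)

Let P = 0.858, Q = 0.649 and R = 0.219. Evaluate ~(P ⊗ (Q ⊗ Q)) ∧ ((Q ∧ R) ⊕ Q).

Q ⊗ Q = max(0, 0.649 + 0.649 − 1) = max(0, 0.298) = 0.298
P ⊗ (Q ⊗ Q) = max(0, 0.858 + 0.298 − 1) = max(0, 0.156) = 0.156
~(P ⊗ (Q ⊗ Q)) = 1 − 0.156 = 0.844
Q ∧ R = min(0.649, 0.219) = 0.219
(Q ∧ R) ⊕ Q = min(1, 0.219 + 0.649) = min(1, 0.868) = 0.868
~(P ⊗ (Q ⊗ Q)) ∧ ((Q ∧ R) ⊕ Q) = min(0.844, 0.868) = 0.844

0.844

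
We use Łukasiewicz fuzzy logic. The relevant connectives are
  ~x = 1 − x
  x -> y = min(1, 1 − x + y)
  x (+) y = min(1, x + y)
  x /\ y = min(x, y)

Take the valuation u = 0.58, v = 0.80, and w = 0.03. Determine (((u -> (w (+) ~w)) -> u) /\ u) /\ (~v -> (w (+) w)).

0.58

~w = 1 − 0.03 = 0.97
w (+) ~w = min(1, 0.03 + 0.97) = min(1, 1.00) = 1.00
u -> (w (+) ~w) = min(1, 1 − 0.58 + 1.00) = min(1, 1.42) = 1.00
(u -> (w (+) ~w)) -> u = min(1, 1 − 1.00 + 0.58) = min(1, 0.58) = 0.58
((u -> (w (+) ~w)) -> u) /\ u = min(0.58, 0.58) = 0.58
~v = 1 − 0.80 = 0.20
w (+) w = min(1, 0.03 + 0.03) = min(1, 0.06) = 0.06
~v -> (w (+) w) = min(1, 1 − 0.20 + 0.06) = min(1, 0.86) = 0.86
(((u -> (w (+) ~w)) -> u) /\ u) /\ (~v -> (w (+) w)) = min(0.58, 0.86) = 0.58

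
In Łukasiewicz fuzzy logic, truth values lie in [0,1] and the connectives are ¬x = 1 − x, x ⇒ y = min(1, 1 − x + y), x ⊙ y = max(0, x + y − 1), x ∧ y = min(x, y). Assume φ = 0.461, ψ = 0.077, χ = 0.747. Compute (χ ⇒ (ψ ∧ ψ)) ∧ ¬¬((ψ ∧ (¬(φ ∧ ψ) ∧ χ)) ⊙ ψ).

0.000

ψ ∧ ψ = min(0.077, 0.077) = 0.077
χ ⇒ (ψ ∧ ψ) = min(1, 1 − 0.747 + 0.077) = min(1, 0.330) = 0.330
φ ∧ ψ = min(0.461, 0.077) = 0.077
¬(φ ∧ ψ) = 1 − 0.077 = 0.923
¬(φ ∧ ψ) ∧ χ = min(0.923, 0.747) = 0.747
ψ ∧ (¬(φ ∧ ψ) ∧ χ) = min(0.077, 0.747) = 0.077
(ψ ∧ (¬(φ ∧ ψ) ∧ χ)) ⊙ ψ = max(0, 0.077 + 0.077 − 1) = max(0, -0.846) = 0.000
¬((ψ ∧ (¬(φ ∧ ψ) ∧ χ)) ⊙ ψ) = 1 − 0.000 = 1.000
¬¬((ψ ∧ (¬(φ ∧ ψ) ∧ χ)) ⊙ ψ) = 1 − 1.000 = 0.000
(χ ⇒ (ψ ∧ ψ)) ∧ ¬¬((ψ ∧ (¬(φ ∧ ψ) ∧ χ)) ⊙ ψ) = min(0.330, 0.000) = 0.000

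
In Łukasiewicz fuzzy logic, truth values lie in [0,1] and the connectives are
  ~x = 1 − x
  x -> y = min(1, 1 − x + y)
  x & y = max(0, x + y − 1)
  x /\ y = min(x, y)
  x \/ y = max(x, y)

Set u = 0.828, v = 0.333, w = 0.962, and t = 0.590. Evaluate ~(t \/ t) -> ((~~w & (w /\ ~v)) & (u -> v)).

t \/ t = max(0.590, 0.590) = 0.590
~(t \/ t) = 1 − 0.590 = 0.410
~w = 1 − 0.962 = 0.038
~~w = 1 − 0.038 = 0.962
~v = 1 − 0.333 = 0.667
w /\ ~v = min(0.962, 0.667) = 0.667
~~w & (w /\ ~v) = max(0, 0.962 + 0.667 − 1) = max(0, 0.629) = 0.629
u -> v = min(1, 1 − 0.828 + 0.333) = min(1, 0.505) = 0.505
(~~w & (w /\ ~v)) & (u -> v) = max(0, 0.629 + 0.505 − 1) = max(0, 0.134) = 0.134
~(t \/ t) -> ((~~w & (w /\ ~v)) & (u -> v)) = min(1, 1 − 0.410 + 0.134) = min(1, 0.724) = 0.724

0.724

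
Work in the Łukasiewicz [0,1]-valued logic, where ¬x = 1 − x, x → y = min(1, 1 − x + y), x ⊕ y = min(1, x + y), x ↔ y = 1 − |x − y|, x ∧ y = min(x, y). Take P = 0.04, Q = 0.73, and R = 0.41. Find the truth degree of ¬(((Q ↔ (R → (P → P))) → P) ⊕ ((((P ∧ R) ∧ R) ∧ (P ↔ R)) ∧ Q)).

0.65

P → P = min(1, 1 − 0.04 + 0.04) = min(1, 1.00) = 1.00
R → (P → P) = min(1, 1 − 0.41 + 1.00) = min(1, 1.59) = 1.00
Q ↔ (R → (P → P)) = 1 − |0.73 − 1.00| = 1 − 0.27 = 0.73
(Q ↔ (R → (P → P))) → P = min(1, 1 − 0.73 + 0.04) = min(1, 0.31) = 0.31
P ∧ R = min(0.04, 0.41) = 0.04
(P ∧ R) ∧ R = min(0.04, 0.41) = 0.04
P ↔ R = 1 − |0.04 − 0.41| = 1 − 0.37 = 0.63
((P ∧ R) ∧ R) ∧ (P ↔ R) = min(0.04, 0.63) = 0.04
(((P ∧ R) ∧ R) ∧ (P ↔ R)) ∧ Q = min(0.04, 0.73) = 0.04
((Q ↔ (R → (P → P))) → P) ⊕ ((((P ∧ R) ∧ R) ∧ (P ↔ R)) ∧ Q) = min(1, 0.31 + 0.04) = min(1, 0.35) = 0.35
¬(((Q ↔ (R → (P → P))) → P) ⊕ ((((P ∧ R) ∧ R) ∧ (P ↔ R)) ∧ Q)) = 1 − 0.35 = 0.65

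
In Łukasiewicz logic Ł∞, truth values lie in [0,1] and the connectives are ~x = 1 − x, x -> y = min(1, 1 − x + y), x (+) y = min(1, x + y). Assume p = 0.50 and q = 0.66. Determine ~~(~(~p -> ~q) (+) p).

~p = 1 − 0.50 = 0.50
~q = 1 − 0.66 = 0.34
~p -> ~q = min(1, 1 − 0.50 + 0.34) = min(1, 0.84) = 0.84
~(~p -> ~q) = 1 − 0.84 = 0.16
~(~p -> ~q) (+) p = min(1, 0.16 + 0.50) = min(1, 0.66) = 0.66
~(~(~p -> ~q) (+) p) = 1 − 0.66 = 0.34
~~(~(~p -> ~q) (+) p) = 1 − 0.34 = 0.66

0.66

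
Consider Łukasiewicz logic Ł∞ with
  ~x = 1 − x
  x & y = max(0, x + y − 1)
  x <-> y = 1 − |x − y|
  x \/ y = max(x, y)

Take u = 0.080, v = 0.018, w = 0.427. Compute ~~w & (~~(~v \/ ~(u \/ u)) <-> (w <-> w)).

~w = 1 − 0.427 = 0.573
~~w = 1 − 0.573 = 0.427
~v = 1 − 0.018 = 0.982
u \/ u = max(0.080, 0.080) = 0.080
~(u \/ u) = 1 − 0.080 = 0.920
~v \/ ~(u \/ u) = max(0.982, 0.920) = 0.982
~(~v \/ ~(u \/ u)) = 1 − 0.982 = 0.018
~~(~v \/ ~(u \/ u)) = 1 − 0.018 = 0.982
w <-> w = 1 − |0.427 − 0.427| = 1 − 0.000 = 1.000
~~(~v \/ ~(u \/ u)) <-> (w <-> w) = 1 − |0.982 − 1.000| = 1 − 0.018 = 0.982
~~w & (~~(~v \/ ~(u \/ u)) <-> (w <-> w)) = max(0, 0.427 + 0.982 − 1) = max(0, 0.409) = 0.409

0.409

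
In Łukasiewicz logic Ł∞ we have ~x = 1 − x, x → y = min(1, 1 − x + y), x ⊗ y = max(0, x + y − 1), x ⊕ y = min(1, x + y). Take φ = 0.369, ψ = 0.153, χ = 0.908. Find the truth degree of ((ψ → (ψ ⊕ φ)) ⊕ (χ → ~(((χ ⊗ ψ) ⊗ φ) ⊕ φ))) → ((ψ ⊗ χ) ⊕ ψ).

ψ ⊕ φ = min(1, 0.153 + 0.369) = min(1, 0.522) = 0.522
ψ → (ψ ⊕ φ) = min(1, 1 − 0.153 + 0.522) = min(1, 1.369) = 1.000
χ ⊗ ψ = max(0, 0.908 + 0.153 − 1) = max(0, 0.061) = 0.061
(χ ⊗ ψ) ⊗ φ = max(0, 0.061 + 0.369 − 1) = max(0, -0.570) = 0.000
((χ ⊗ ψ) ⊗ φ) ⊕ φ = min(1, 0.000 + 0.369) = min(1, 0.369) = 0.369
~(((χ ⊗ ψ) ⊗ φ) ⊕ φ) = 1 − 0.369 = 0.631
χ → ~(((χ ⊗ ψ) ⊗ φ) ⊕ φ) = min(1, 1 − 0.908 + 0.631) = min(1, 0.723) = 0.723
(ψ → (ψ ⊕ φ)) ⊕ (χ → ~(((χ ⊗ ψ) ⊗ φ) ⊕ φ)) = min(1, 1.000 + 0.723) = min(1, 1.723) = 1.000
ψ ⊗ χ = max(0, 0.153 + 0.908 − 1) = max(0, 0.061) = 0.061
(ψ ⊗ χ) ⊕ ψ = min(1, 0.061 + 0.153) = min(1, 0.214) = 0.214
((ψ → (ψ ⊕ φ)) ⊕ (χ → ~(((χ ⊗ ψ) ⊗ φ) ⊕ φ))) → ((ψ ⊗ χ) ⊕ ψ) = min(1, 1 − 1.000 + 0.214) = min(1, 0.214) = 0.214

0.214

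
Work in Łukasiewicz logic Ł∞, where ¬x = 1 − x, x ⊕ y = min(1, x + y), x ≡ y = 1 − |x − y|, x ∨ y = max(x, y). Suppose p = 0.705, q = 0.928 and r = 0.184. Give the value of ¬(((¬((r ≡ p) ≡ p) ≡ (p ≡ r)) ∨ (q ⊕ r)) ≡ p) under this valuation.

0.295

r ≡ p = 1 − |0.184 − 0.705| = 1 − 0.521 = 0.479
(r ≡ p) ≡ p = 1 − |0.479 − 0.705| = 1 − 0.226 = 0.774
¬((r ≡ p) ≡ p) = 1 − 0.774 = 0.226
p ≡ r = 1 − |0.705 − 0.184| = 1 − 0.521 = 0.479
¬((r ≡ p) ≡ p) ≡ (p ≡ r) = 1 − |0.226 − 0.479| = 1 − 0.253 = 0.747
q ⊕ r = min(1, 0.928 + 0.184) = min(1, 1.112) = 1.000
(¬((r ≡ p) ≡ p) ≡ (p ≡ r)) ∨ (q ⊕ r) = max(0.747, 1.000) = 1.000
((¬((r ≡ p) ≡ p) ≡ (p ≡ r)) ∨ (q ⊕ r)) ≡ p = 1 − |1.000 − 0.705| = 1 − 0.295 = 0.705
¬(((¬((r ≡ p) ≡ p) ≡ (p ≡ r)) ∨ (q ⊕ r)) ≡ p) = 1 − 0.705 = 0.295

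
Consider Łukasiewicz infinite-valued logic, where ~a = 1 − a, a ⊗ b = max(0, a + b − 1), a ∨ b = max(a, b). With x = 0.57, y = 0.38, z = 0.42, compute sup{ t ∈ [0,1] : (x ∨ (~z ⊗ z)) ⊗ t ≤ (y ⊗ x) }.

~z = 1 − 0.42 = 0.58
~z ⊗ z = max(0, 0.58 + 0.42 − 1) = max(0, 0.00) = 0.00
x ∨ (~z ⊗ z) = max(0.57, 0.00) = 0.57
So the left factor is x ∨ (~z ⊗ z) = 0.57.
y ⊗ x = max(0, 0.38 + 0.57 − 1) = max(0, -0.05) = 0.00
So the right-hand bound is y ⊗ x = 0.00.
The residuum of the Łukasiewicz t-norm gives the supremum: min(1, 1 − 0.57 + 0.00).
1 − 0.57 + 0.00 = 0.43, so t = min(1, 0.43) = 0.43.
Check: 0.57 ⊗ 0.43 = max(0, 0.00) = 0.00 ≤ 0.00.

0.43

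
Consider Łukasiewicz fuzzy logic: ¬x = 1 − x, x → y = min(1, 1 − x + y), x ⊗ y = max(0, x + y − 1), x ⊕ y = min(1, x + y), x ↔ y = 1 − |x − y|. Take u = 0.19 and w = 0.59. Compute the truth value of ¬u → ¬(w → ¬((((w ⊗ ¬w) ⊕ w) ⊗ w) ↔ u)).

¬u = 1 − 0.19 = 0.81
¬w = 1 − 0.59 = 0.41
w ⊗ ¬w = max(0, 0.59 + 0.41 − 1) = max(0, 0.00) = 0.00
(w ⊗ ¬w) ⊕ w = min(1, 0.00 + 0.59) = min(1, 0.59) = 0.59
((w ⊗ ¬w) ⊕ w) ⊗ w = max(0, 0.59 + 0.59 − 1) = max(0, 0.18) = 0.18
(((w ⊗ ¬w) ⊕ w) ⊗ w) ↔ u = 1 − |0.18 − 0.19| = 1 − 0.01 = 0.99
¬((((w ⊗ ¬w) ⊕ w) ⊗ w) ↔ u) = 1 − 0.99 = 0.01
w → ¬((((w ⊗ ¬w) ⊕ w) ⊗ w) ↔ u) = min(1, 1 − 0.59 + 0.01) = min(1, 0.42) = 0.42
¬(w → ¬((((w ⊗ ¬w) ⊕ w) ⊗ w) ↔ u)) = 1 − 0.42 = 0.58
¬u → ¬(w → ¬((((w ⊗ ¬w) ⊕ w) ⊗ w) ↔ u)) = min(1, 1 − 0.81 + 0.58) = min(1, 0.77) = 0.77

0.77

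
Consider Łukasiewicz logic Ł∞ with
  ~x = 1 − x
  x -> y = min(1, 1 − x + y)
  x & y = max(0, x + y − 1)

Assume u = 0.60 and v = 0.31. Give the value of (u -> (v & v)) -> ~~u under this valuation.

v & v = max(0, 0.31 + 0.31 − 1) = max(0, -0.38) = 0.00
u -> (v & v) = min(1, 1 − 0.60 + 0.00) = min(1, 0.40) = 0.40
~u = 1 − 0.60 = 0.40
~~u = 1 − 0.40 = 0.60
(u -> (v & v)) -> ~~u = min(1, 1 − 0.40 + 0.60) = min(1, 1.20) = 1.00

1.00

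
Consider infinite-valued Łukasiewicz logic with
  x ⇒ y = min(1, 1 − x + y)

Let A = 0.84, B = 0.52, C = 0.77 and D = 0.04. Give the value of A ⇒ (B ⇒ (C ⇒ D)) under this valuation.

0.91

C ⇒ D = min(1, 1 − 0.77 + 0.04) = min(1, 0.27) = 0.27
B ⇒ (C ⇒ D) = min(1, 1 − 0.52 + 0.27) = min(1, 0.75) = 0.75
A ⇒ (B ⇒ (C ⇒ D)) = min(1, 1 − 0.84 + 0.75) = min(1, 0.91) = 0.91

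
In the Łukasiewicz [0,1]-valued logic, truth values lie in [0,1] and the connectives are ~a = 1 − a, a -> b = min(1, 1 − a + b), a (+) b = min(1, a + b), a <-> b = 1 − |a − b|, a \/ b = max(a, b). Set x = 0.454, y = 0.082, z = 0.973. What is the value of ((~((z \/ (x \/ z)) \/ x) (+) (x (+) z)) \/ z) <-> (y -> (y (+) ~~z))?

1.000

x \/ z = max(0.454, 0.973) = 0.973
z \/ (x \/ z) = max(0.973, 0.973) = 0.973
(z \/ (x \/ z)) \/ x = max(0.973, 0.454) = 0.973
~((z \/ (x \/ z)) \/ x) = 1 − 0.973 = 0.027
x (+) z = min(1, 0.454 + 0.973) = min(1, 1.427) = 1.000
~((z \/ (x \/ z)) \/ x) (+) (x (+) z) = min(1, 0.027 + 1.000) = min(1, 1.027) = 1.000
(~((z \/ (x \/ z)) \/ x) (+) (x (+) z)) \/ z = max(1.000, 0.973) = 1.000
~z = 1 − 0.973 = 0.027
~~z = 1 − 0.027 = 0.973
y (+) ~~z = min(1, 0.082 + 0.973) = min(1, 1.055) = 1.000
y -> (y (+) ~~z) = min(1, 1 − 0.082 + 1.000) = min(1, 1.918) = 1.000
((~((z \/ (x \/ z)) \/ x) (+) (x (+) z)) \/ z) <-> (y -> (y (+) ~~z)) = 1 − |1.000 − 1.000| = 1 − 0.000 = 1.000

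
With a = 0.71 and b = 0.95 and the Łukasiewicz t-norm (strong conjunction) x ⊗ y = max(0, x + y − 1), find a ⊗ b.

0.66

a ⊗ b = max(0, 0.71 + 0.95 − 1) = max(0, 0.66) = 0.66
For comparison, the Gödel (minimum) t-norm min(x, y) would give 0.71.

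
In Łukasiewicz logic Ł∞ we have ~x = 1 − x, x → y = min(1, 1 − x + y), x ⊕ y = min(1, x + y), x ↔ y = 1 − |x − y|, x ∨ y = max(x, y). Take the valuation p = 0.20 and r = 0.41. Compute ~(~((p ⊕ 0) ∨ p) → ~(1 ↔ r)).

p ⊕ 0 = min(1, 0.20 + 0.00) = min(1, 0.20) = 0.20
(p ⊕ 0) ∨ p = max(0.20, 0.20) = 0.20
~((p ⊕ 0) ∨ p) = 1 − 0.20 = 0.80
1 ↔ r = 1 − |1.00 − 0.41| = 1 − 0.59 = 0.41
~(1 ↔ r) = 1 − 0.41 = 0.59
~((p ⊕ 0) ∨ p) → ~(1 ↔ r) = min(1, 1 − 0.80 + 0.59) = min(1, 0.79) = 0.79
~(~((p ⊕ 0) ∨ p) → ~(1 ↔ r)) = 1 − 0.79 = 0.21

0.21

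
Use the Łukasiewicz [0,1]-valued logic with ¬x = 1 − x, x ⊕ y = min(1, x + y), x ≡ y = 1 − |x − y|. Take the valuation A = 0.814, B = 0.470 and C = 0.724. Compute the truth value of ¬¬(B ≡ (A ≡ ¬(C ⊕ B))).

C ⊕ B = min(1, 0.724 + 0.470) = min(1, 1.194) = 1.000
¬(C ⊕ B) = 1 − 1.000 = 0.000
A ≡ ¬(C ⊕ B) = 1 − |0.814 − 0.000| = 1 − 0.814 = 0.186
B ≡ (A ≡ ¬(C ⊕ B)) = 1 − |0.470 − 0.186| = 1 − 0.284 = 0.716
¬(B ≡ (A ≡ ¬(C ⊕ B))) = 1 − 0.716 = 0.284
¬¬(B ≡ (A ≡ ¬(C ⊕ B))) = 1 − 0.284 = 0.716

0.716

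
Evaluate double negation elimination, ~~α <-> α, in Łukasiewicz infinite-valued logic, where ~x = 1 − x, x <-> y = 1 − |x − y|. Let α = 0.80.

~α = 1 − 0.80 = 0.20
~~α = 1 − 0.20 = 0.80
~~α <-> α = 1 − |0.80 − 0.80| = 1 − 0.00 = 1.00
(As expected: always 1 in Ł∞ since negation is involutive.)

1.00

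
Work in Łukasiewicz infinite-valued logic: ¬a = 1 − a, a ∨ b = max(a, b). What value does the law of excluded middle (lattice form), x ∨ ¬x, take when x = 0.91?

¬x = 1 − 0.91 = 0.09
x ∨ ¬x = max(0.91, 0.09) = 0.91
(The value 0.91 < 1 shows this instance is not satisfied; not a Ł∞-tautology — its value is max(a, 1−a).)

0.91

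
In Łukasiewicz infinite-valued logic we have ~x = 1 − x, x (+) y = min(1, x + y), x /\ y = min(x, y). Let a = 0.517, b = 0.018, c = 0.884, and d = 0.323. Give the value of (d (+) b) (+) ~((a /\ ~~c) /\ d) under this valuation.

d (+) b = min(1, 0.323 + 0.018) = min(1, 0.341) = 0.341
~c = 1 − 0.884 = 0.116
~~c = 1 − 0.116 = 0.884
a /\ ~~c = min(0.517, 0.884) = 0.517
(a /\ ~~c) /\ d = min(0.517, 0.323) = 0.323
~((a /\ ~~c) /\ d) = 1 − 0.323 = 0.677
(d (+) b) (+) ~((a /\ ~~c) /\ d) = min(1, 0.341 + 0.677) = min(1, 1.018) = 1.000

1.000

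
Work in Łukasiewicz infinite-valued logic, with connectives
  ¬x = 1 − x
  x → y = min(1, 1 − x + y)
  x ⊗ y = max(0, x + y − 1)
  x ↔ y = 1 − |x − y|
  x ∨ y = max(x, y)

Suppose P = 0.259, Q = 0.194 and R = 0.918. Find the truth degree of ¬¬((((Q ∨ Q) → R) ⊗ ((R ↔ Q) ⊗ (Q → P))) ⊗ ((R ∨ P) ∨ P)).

0.194

Q ∨ Q = max(0.194, 0.194) = 0.194
(Q ∨ Q) → R = min(1, 1 − 0.194 + 0.918) = min(1, 1.724) = 1.000
R ↔ Q = 1 − |0.918 − 0.194| = 1 − 0.724 = 0.276
Q → P = min(1, 1 − 0.194 + 0.259) = min(1, 1.065) = 1.000
(R ↔ Q) ⊗ (Q → P) = max(0, 0.276 + 1.000 − 1) = max(0, 0.276) = 0.276
((Q ∨ Q) → R) ⊗ ((R ↔ Q) ⊗ (Q → P)) = max(0, 1.000 + 0.276 − 1) = max(0, 0.276) = 0.276
R ∨ P = max(0.918, 0.259) = 0.918
(R ∨ P) ∨ P = max(0.918, 0.259) = 0.918
(((Q ∨ Q) → R) ⊗ ((R ↔ Q) ⊗ (Q → P))) ⊗ ((R ∨ P) ∨ P) = max(0, 0.276 + 0.918 − 1) = max(0, 0.194) = 0.194
¬((((Q ∨ Q) → R) ⊗ ((R ↔ Q) ⊗ (Q → P))) ⊗ ((R ∨ P) ∨ P)) = 1 − 0.194 = 0.806
¬¬((((Q ∨ Q) → R) ⊗ ((R ↔ Q) ⊗ (Q → P))) ⊗ ((R ∨ P) ∨ P)) = 1 − 0.806 = 0.194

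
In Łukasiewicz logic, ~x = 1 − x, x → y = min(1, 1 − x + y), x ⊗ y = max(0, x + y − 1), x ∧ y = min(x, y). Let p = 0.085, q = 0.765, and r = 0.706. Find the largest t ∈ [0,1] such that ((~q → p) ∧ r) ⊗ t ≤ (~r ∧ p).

~q = 1 − 0.765 = 0.235
~q → p = min(1, 1 − 0.235 + 0.085) = min(1, 0.850) = 0.850
(~q → p) ∧ r = min(0.850, 0.706) = 0.706
So the left factor is (~q → p) ∧ r = 0.706.
~r = 1 − 0.706 = 0.294
~r ∧ p = min(0.294, 0.085) = 0.085
So the right-hand bound is ~r ∧ p = 0.085.
The residuum of the Łukasiewicz t-norm gives the supremum: min(1, 1 − 0.706 + 0.085).
1 − 0.706 + 0.085 = 0.379, so t = min(1, 0.379) = 0.379.
Check: 0.706 ⊗ 0.379 = max(0, 0.085) = 0.085 ≤ 0.085.

0.379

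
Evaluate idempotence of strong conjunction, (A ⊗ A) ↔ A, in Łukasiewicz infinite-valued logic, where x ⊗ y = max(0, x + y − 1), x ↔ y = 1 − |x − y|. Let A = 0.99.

A ⊗ A = max(0, 0.99 + 0.99 − 1) = max(0, 0.98) = 0.98
(A ⊗ A) ↔ A = 1 − |0.98 − 0.99| = 1 − 0.01 = 0.99
(The value 0.99 < 1 shows this instance is not satisfied; fails in Ł∞ since a ⊗ a = max(0, 2a−1) ≠ a in general.)

0.99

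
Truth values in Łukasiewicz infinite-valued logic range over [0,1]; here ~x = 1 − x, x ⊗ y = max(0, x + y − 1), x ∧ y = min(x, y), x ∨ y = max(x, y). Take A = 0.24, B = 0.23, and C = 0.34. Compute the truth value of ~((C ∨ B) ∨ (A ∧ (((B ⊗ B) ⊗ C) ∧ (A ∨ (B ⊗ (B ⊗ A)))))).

0.66

C ∨ B = max(0.34, 0.23) = 0.34
B ⊗ B = max(0, 0.23 + 0.23 − 1) = max(0, -0.54) = 0.00
(B ⊗ B) ⊗ C = max(0, 0.00 + 0.34 − 1) = max(0, -0.66) = 0.00
B ⊗ A = max(0, 0.23 + 0.24 − 1) = max(0, -0.53) = 0.00
B ⊗ (B ⊗ A) = max(0, 0.23 + 0.00 − 1) = max(0, -0.77) = 0.00
A ∨ (B ⊗ (B ⊗ A)) = max(0.24, 0.00) = 0.24
((B ⊗ B) ⊗ C) ∧ (A ∨ (B ⊗ (B ⊗ A))) = min(0.00, 0.24) = 0.00
A ∧ (((B ⊗ B) ⊗ C) ∧ (A ∨ (B ⊗ (B ⊗ A)))) = min(0.24, 0.00) = 0.00
(C ∨ B) ∨ (A ∧ (((B ⊗ B) ⊗ C) ∧ (A ∨ (B ⊗ (B ⊗ A))))) = max(0.34, 0.00) = 0.34
~((C ∨ B) ∨ (A ∧ (((B ⊗ B) ⊗ C) ∧ (A ∨ (B ⊗ (B ⊗ A)))))) = 1 − 0.34 = 0.66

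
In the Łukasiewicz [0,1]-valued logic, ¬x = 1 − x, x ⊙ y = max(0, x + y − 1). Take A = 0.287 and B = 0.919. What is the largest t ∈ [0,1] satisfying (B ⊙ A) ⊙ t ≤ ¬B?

B ⊙ A = max(0, 0.919 + 0.287 − 1) = max(0, 0.206) = 0.206
So the left factor is B ⊙ A = 0.206.
¬B = 1 − 0.919 = 0.081
So the right-hand bound is ¬B = 0.081.
The residuum of the Łukasiewicz t-norm gives the supremum: min(1, 1 − 0.206 + 0.081).
1 − 0.206 + 0.081 = 0.875, so t = min(1, 0.875) = 0.875.
Check: 0.206 ⊙ 0.875 = max(0, 0.081) = 0.081 ≤ 0.081.

0.875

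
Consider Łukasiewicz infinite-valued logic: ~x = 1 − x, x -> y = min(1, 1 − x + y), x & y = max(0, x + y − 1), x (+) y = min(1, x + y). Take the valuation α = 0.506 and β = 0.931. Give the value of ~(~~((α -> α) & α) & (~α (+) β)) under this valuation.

α -> α = min(1, 1 − 0.506 + 0.506) = min(1, 1.000) = 1.000
(α -> α) & α = max(0, 1.000 + 0.506 − 1) = max(0, 0.506) = 0.506
~((α -> α) & α) = 1 − 0.506 = 0.494
~~((α -> α) & α) = 1 − 0.494 = 0.506
~α = 1 − 0.506 = 0.494
~α (+) β = min(1, 0.494 + 0.931) = min(1, 1.425) = 1.000
~~((α -> α) & α) & (~α (+) β) = max(0, 0.506 + 1.000 − 1) = max(0, 0.506) = 0.506
~(~~((α -> α) & α) & (~α (+) β)) = 1 − 0.506 = 0.494

0.494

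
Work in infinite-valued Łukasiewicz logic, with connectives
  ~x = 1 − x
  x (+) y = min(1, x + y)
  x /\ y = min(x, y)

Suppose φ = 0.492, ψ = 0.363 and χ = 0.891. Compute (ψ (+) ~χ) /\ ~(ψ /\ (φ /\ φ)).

~χ = 1 − 0.891 = 0.109
ψ (+) ~χ = min(1, 0.363 + 0.109) = min(1, 0.472) = 0.472
φ /\ φ = min(0.492, 0.492) = 0.492
ψ /\ (φ /\ φ) = min(0.363, 0.492) = 0.363
~(ψ /\ (φ /\ φ)) = 1 − 0.363 = 0.637
(ψ (+) ~χ) /\ ~(ψ /\ (φ /\ φ)) = min(0.472, 0.637) = 0.472

0.472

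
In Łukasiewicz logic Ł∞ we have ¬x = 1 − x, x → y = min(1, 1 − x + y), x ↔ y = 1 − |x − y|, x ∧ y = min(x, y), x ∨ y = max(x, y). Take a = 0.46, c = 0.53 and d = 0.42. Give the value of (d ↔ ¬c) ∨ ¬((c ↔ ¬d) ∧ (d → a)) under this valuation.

0.95

¬c = 1 − 0.53 = 0.47
d ↔ ¬c = 1 − |0.42 − 0.47| = 1 − 0.05 = 0.95
¬d = 1 − 0.42 = 0.58
c ↔ ¬d = 1 − |0.53 − 0.58| = 1 − 0.05 = 0.95
d → a = min(1, 1 − 0.42 + 0.46) = min(1, 1.04) = 1.00
(c ↔ ¬d) ∧ (d → a) = min(0.95, 1.00) = 0.95
¬((c ↔ ¬d) ∧ (d → a)) = 1 − 0.95 = 0.05
(d ↔ ¬c) ∨ ¬((c ↔ ¬d) ∧ (d → a)) = max(0.95, 0.05) = 0.95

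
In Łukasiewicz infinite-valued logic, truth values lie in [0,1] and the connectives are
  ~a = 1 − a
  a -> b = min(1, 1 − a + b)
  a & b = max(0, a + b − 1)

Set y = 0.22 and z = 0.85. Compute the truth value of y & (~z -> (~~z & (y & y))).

~z = 1 − 0.85 = 0.15
~~z = 1 − 0.15 = 0.85
y & y = max(0, 0.22 + 0.22 − 1) = max(0, -0.56) = 0.00
~~z & (y & y) = max(0, 0.85 + 0.00 − 1) = max(0, -0.15) = 0.00
~z -> (~~z & (y & y)) = min(1, 1 − 0.15 + 0.00) = min(1, 0.85) = 0.85
y & (~z -> (~~z & (y & y))) = max(0, 0.22 + 0.85 − 1) = max(0, 0.07) = 0.07

0.07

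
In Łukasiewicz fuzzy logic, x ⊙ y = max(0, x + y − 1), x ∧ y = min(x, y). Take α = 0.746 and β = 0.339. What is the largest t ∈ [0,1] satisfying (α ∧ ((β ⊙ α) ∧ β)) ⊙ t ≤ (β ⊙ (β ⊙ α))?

β ⊙ α = max(0, 0.339 + 0.746 − 1) = max(0, 0.085) = 0.085
(β ⊙ α) ∧ β = min(0.085, 0.339) = 0.085
α ∧ ((β ⊙ α) ∧ β) = min(0.746, 0.085) = 0.085
So the left factor is α ∧ ((β ⊙ α) ∧ β) = 0.085.
β ⊙ (β ⊙ α) = max(0, 0.339 + 0.085 − 1) = max(0, -0.576) = 0.000
So the right-hand bound is β ⊙ (β ⊙ α) = 0.000.
The residuum of the Łukasiewicz t-norm gives the supremum: min(1, 1 − 0.085 + 0.000).
1 − 0.085 + 0.000 = 0.915, so t = min(1, 0.915) = 0.915.
Check: 0.085 ⊙ 0.915 = max(0, 0.000) = 0.000 ≤ 0.000.

0.915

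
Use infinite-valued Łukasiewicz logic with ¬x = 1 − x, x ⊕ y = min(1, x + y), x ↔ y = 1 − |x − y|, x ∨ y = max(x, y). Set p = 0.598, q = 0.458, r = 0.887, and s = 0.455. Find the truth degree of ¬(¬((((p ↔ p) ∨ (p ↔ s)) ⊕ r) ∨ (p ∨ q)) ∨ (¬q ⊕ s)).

p ↔ p = 1 − |0.598 − 0.598| = 1 − 0.000 = 1.000
p ↔ s = 1 − |0.598 − 0.455| = 1 − 0.143 = 0.857
(p ↔ p) ∨ (p ↔ s) = max(1.000, 0.857) = 1.000
((p ↔ p) ∨ (p ↔ s)) ⊕ r = min(1, 1.000 + 0.887) = min(1, 1.887) = 1.000
p ∨ q = max(0.598, 0.458) = 0.598
(((p ↔ p) ∨ (p ↔ s)) ⊕ r) ∨ (p ∨ q) = max(1.000, 0.598) = 1.000
¬((((p ↔ p) ∨ (p ↔ s)) ⊕ r) ∨ (p ∨ q)) = 1 − 1.000 = 0.000
¬q = 1 − 0.458 = 0.542
¬q ⊕ s = min(1, 0.542 + 0.455) = min(1, 0.997) = 0.997
¬((((p ↔ p) ∨ (p ↔ s)) ⊕ r) ∨ (p ∨ q)) ∨ (¬q ⊕ s) = max(0.000, 0.997) = 0.997
¬(¬((((p ↔ p) ∨ (p ↔ s)) ⊕ r) ∨ (p ∨ q)) ∨ (¬q ⊕ s)) = 1 − 0.997 = 0.003

0.003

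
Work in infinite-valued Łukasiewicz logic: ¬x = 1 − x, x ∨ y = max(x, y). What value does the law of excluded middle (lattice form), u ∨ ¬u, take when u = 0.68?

0.68

¬u = 1 − 0.68 = 0.32
u ∨ ¬u = max(0.68, 0.32) = 0.68
(The value 0.68 < 1 shows this instance is not satisfied; not a Ł∞-tautology — its value is max(a, 1−a).)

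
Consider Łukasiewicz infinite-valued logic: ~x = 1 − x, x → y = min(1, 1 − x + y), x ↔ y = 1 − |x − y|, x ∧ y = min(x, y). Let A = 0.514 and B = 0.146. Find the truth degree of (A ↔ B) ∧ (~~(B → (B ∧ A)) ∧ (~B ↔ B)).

A ↔ B = 1 − |0.514 − 0.146| = 1 − 0.368 = 0.632
B ∧ A = min(0.146, 0.514) = 0.146
B → (B ∧ A) = min(1, 1 − 0.146 + 0.146) = min(1, 1.000) = 1.000
~(B → (B ∧ A)) = 1 − 1.000 = 0.000
~~(B → (B ∧ A)) = 1 − 0.000 = 1.000
~B = 1 − 0.146 = 0.854
~B ↔ B = 1 − |0.854 − 0.146| = 1 − 0.708 = 0.292
~~(B → (B ∧ A)) ∧ (~B ↔ B) = min(1.000, 0.292) = 0.292
(A ↔ B) ∧ (~~(B → (B ∧ A)) ∧ (~B ↔ B)) = min(0.632, 0.292) = 0.292

0.292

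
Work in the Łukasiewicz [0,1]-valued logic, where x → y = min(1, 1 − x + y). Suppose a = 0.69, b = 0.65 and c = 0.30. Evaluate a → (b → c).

b → c = min(1, 1 − 0.65 + 0.30) = min(1, 0.65) = 0.65
a → (b → c) = min(1, 1 − 0.69 + 0.65) = min(1, 0.96) = 0.96

0.96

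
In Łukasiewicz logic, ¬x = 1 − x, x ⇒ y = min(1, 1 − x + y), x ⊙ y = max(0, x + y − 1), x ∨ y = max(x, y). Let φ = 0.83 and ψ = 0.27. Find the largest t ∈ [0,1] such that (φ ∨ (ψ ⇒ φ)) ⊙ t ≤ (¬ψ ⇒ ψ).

ψ ⇒ φ = min(1, 1 − 0.27 + 0.83) = min(1, 1.56) = 1.00
φ ∨ (ψ ⇒ φ) = max(0.83, 1.00) = 1.00
So the left factor is φ ∨ (ψ ⇒ φ) = 1.00.
¬ψ = 1 − 0.27 = 0.73
¬ψ ⇒ ψ = min(1, 1 − 0.73 + 0.27) = min(1, 0.54) = 0.54
So the right-hand bound is ¬ψ ⇒ ψ = 0.54.
The residuum of the Łukasiewicz t-norm gives the supremum: min(1, 1 − 1.00 + 0.54).
1 − 1.00 + 0.54 = 0.54, so t = min(1, 0.54) = 0.54.
Check: 1.00 ⊙ 0.54 = max(0, 0.54) = 0.54 ≤ 0.54.

0.54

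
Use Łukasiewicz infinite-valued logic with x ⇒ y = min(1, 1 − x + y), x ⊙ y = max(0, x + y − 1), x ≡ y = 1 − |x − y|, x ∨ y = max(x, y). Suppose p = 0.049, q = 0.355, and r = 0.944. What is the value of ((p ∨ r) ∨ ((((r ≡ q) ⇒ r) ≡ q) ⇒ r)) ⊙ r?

p ∨ r = max(0.049, 0.944) = 0.944
r ≡ q = 1 − |0.944 − 0.355| = 1 − 0.589 = 0.411
(r ≡ q) ⇒ r = min(1, 1 − 0.411 + 0.944) = min(1, 1.533) = 1.000
((r ≡ q) ⇒ r) ≡ q = 1 − |1.000 − 0.355| = 1 − 0.645 = 0.355
(((r ≡ q) ⇒ r) ≡ q) ⇒ r = min(1, 1 − 0.355 + 0.944) = min(1, 1.589) = 1.000
(p ∨ r) ∨ ((((r ≡ q) ⇒ r) ≡ q) ⇒ r) = max(0.944, 1.000) = 1.000
((p ∨ r) ∨ ((((r ≡ q) ⇒ r) ≡ q) ⇒ r)) ⊙ r = max(0, 1.000 + 0.944 − 1) = max(0, 0.944) = 0.944

0.944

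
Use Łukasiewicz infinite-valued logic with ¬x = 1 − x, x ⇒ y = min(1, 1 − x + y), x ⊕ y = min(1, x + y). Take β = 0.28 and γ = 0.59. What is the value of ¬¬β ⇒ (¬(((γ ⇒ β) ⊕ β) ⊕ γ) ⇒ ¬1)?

¬β = 1 − 0.28 = 0.72
¬¬β = 1 − 0.72 = 0.28
γ ⇒ β = min(1, 1 − 0.59 + 0.28) = min(1, 0.69) = 0.69
(γ ⇒ β) ⊕ β = min(1, 0.69 + 0.28) = min(1, 0.97) = 0.97
((γ ⇒ β) ⊕ β) ⊕ γ = min(1, 0.97 + 0.59) = min(1, 1.56) = 1.00
¬(((γ ⇒ β) ⊕ β) ⊕ γ) = 1 − 1.00 = 0.00
¬1 = 1 − 1.00 = 0.00
¬(((γ ⇒ β) ⊕ β) ⊕ γ) ⇒ ¬1 = min(1, 1 − 0.00 + 0.00) = min(1, 1.00) = 1.00
¬¬β ⇒ (¬(((γ ⇒ β) ⊕ β) ⊕ γ) ⇒ ¬1) = min(1, 1 − 0.28 + 1.00) = min(1, 1.72) = 1.00

1.00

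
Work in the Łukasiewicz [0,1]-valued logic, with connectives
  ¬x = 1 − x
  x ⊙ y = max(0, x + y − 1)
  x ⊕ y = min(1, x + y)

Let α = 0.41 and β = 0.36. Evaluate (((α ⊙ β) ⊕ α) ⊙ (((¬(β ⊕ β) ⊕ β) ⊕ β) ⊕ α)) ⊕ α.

α ⊙ β = max(0, 0.41 + 0.36 − 1) = max(0, -0.23) = 0.00
(α ⊙ β) ⊕ α = min(1, 0.00 + 0.41) = min(1, 0.41) = 0.41
β ⊕ β = min(1, 0.36 + 0.36) = min(1, 0.72) = 0.72
¬(β ⊕ β) = 1 − 0.72 = 0.28
¬(β ⊕ β) ⊕ β = min(1, 0.28 + 0.36) = min(1, 0.64) = 0.64
(¬(β ⊕ β) ⊕ β) ⊕ β = min(1, 0.64 + 0.36) = min(1, 1.00) = 1.00
((¬(β ⊕ β) ⊕ β) ⊕ β) ⊕ α = min(1, 1.00 + 0.41) = min(1, 1.41) = 1.00
((α ⊙ β) ⊕ α) ⊙ (((¬(β ⊕ β) ⊕ β) ⊕ β) ⊕ α) = max(0, 0.41 + 1.00 − 1) = max(0, 0.41) = 0.41
(((α ⊙ β) ⊕ α) ⊙ (((¬(β ⊕ β) ⊕ β) ⊕ β) ⊕ α)) ⊕ α = min(1, 0.41 + 0.41) = min(1, 0.82) = 0.82

0.82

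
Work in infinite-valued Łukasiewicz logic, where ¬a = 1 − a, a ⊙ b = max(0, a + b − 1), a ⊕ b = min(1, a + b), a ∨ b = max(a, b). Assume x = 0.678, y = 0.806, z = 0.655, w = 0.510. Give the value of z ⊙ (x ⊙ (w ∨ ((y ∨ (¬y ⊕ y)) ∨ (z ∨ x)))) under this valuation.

0.333

¬y = 1 − 0.806 = 0.194
¬y ⊕ y = min(1, 0.194 + 0.806) = min(1, 1.000) = 1.000
y ∨ (¬y ⊕ y) = max(0.806, 1.000) = 1.000
z ∨ x = max(0.655, 0.678) = 0.678
(y ∨ (¬y ⊕ y)) ∨ (z ∨ x) = max(1.000, 0.678) = 1.000
w ∨ ((y ∨ (¬y ⊕ y)) ∨ (z ∨ x)) = max(0.510, 1.000) = 1.000
x ⊙ (w ∨ ((y ∨ (¬y ⊕ y)) ∨ (z ∨ x))) = max(0, 0.678 + 1.000 − 1) = max(0, 0.678) = 0.678
z ⊙ (x ⊙ (w ∨ ((y ∨ (¬y ⊕ y)) ∨ (z ∨ x)))) = max(0, 0.655 + 0.678 − 1) = max(0, 0.333) = 0.333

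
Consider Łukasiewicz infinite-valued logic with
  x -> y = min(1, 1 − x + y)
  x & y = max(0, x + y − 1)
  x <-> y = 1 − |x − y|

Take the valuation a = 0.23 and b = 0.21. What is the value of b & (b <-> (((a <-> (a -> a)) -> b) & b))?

a -> a = min(1, 1 − 0.23 + 0.23) = min(1, 1.00) = 1.00
a <-> (a -> a) = 1 − |0.23 − 1.00| = 1 − 0.77 = 0.23
(a <-> (a -> a)) -> b = min(1, 1 − 0.23 + 0.21) = min(1, 0.98) = 0.98
((a <-> (a -> a)) -> b) & b = max(0, 0.98 + 0.21 − 1) = max(0, 0.19) = 0.19
b <-> (((a <-> (a -> a)) -> b) & b) = 1 − |0.21 − 0.19| = 1 − 0.02 = 0.98
b & (b <-> (((a <-> (a -> a)) -> b) & b)) = max(0, 0.21 + 0.98 − 1) = max(0, 0.19) = 0.19

0.19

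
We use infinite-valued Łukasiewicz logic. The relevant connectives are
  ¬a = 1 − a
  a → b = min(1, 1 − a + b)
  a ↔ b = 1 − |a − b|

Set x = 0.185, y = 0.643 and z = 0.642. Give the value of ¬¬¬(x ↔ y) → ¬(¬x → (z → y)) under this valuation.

x ↔ y = 1 − |0.185 − 0.643| = 1 − 0.458 = 0.542
¬(x ↔ y) = 1 − 0.542 = 0.458
¬¬(x ↔ y) = 1 − 0.458 = 0.542
¬¬¬(x ↔ y) = 1 − 0.542 = 0.458
¬x = 1 − 0.185 = 0.815
z → y = min(1, 1 − 0.642 + 0.643) = min(1, 1.001) = 1.000
¬x → (z → y) = min(1, 1 − 0.815 + 1.000) = min(1, 1.185) = 1.000
¬(¬x → (z → y)) = 1 − 1.000 = 0.000
¬¬¬(x ↔ y) → ¬(¬x → (z → y)) = min(1, 1 − 0.458 + 0.000) = min(1, 0.542) = 0.542

0.542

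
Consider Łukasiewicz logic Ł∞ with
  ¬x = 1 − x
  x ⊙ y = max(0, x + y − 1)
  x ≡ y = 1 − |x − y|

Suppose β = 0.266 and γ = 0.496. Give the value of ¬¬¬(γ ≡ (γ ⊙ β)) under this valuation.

0.496

γ ⊙ β = max(0, 0.496 + 0.266 − 1) = max(0, -0.238) = 0.000
γ ≡ (γ ⊙ β) = 1 − |0.496 − 0.000| = 1 − 0.496 = 0.504
¬(γ ≡ (γ ⊙ β)) = 1 − 0.504 = 0.496
¬¬(γ ≡ (γ ⊙ β)) = 1 − 0.496 = 0.504
¬¬¬(γ ≡ (γ ⊙ β)) = 1 − 0.504 = 0.496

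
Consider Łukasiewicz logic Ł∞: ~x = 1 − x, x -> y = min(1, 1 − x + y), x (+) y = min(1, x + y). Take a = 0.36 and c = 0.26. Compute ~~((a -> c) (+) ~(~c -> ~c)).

a -> c = min(1, 1 − 0.36 + 0.26) = min(1, 0.90) = 0.90
~c = 1 − 0.26 = 0.74
~c -> ~c = min(1, 1 − 0.74 + 0.74) = min(1, 1.00) = 1.00
~(~c -> ~c) = 1 − 1.00 = 0.00
(a -> c) (+) ~(~c -> ~c) = min(1, 0.90 + 0.00) = min(1, 0.90) = 0.90
~((a -> c) (+) ~(~c -> ~c)) = 1 − 0.90 = 0.10
~~((a -> c) (+) ~(~c -> ~c)) = 1 − 0.10 = 0.90

0.90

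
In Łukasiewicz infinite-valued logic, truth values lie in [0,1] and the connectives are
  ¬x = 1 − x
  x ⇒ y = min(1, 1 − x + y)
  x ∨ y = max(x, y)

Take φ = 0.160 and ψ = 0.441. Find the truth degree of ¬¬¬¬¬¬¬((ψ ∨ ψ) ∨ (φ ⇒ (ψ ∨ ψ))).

0.000

ψ ∨ ψ = max(0.441, 0.441) = 0.441
φ ⇒ (ψ ∨ ψ) = min(1, 1 − 0.160 + 0.441) = min(1, 1.281) = 1.000
(ψ ∨ ψ) ∨ (φ ⇒ (ψ ∨ ψ)) = max(0.441, 1.000) = 1.000
¬((ψ ∨ ψ) ∨ (φ ⇒ (ψ ∨ ψ))) = 1 − 1.000 = 0.000
¬¬((ψ ∨ ψ) ∨ (φ ⇒ (ψ ∨ ψ))) = 1 − 0.000 = 1.000
¬¬¬((ψ ∨ ψ) ∨ (φ ⇒ (ψ ∨ ψ))) = 1 − 1.000 = 0.000
¬¬¬¬((ψ ∨ ψ) ∨ (φ ⇒ (ψ ∨ ψ))) = 1 − 0.000 = 1.000
¬¬¬¬¬((ψ ∨ ψ) ∨ (φ ⇒ (ψ ∨ ψ))) = 1 − 1.000 = 0.000
¬¬¬¬¬¬((ψ ∨ ψ) ∨ (φ ⇒ (ψ ∨ ψ))) = 1 − 0.000 = 1.000
¬¬¬¬¬¬¬((ψ ∨ ψ) ∨ (φ ⇒ (ψ ∨ ψ))) = 1 − 1.000 = 0.000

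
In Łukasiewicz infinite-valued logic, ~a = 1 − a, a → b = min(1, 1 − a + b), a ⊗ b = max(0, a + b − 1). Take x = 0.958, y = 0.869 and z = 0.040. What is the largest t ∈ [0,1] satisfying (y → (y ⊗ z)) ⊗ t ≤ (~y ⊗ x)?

0.958

y ⊗ z = max(0, 0.869 + 0.040 − 1) = max(0, -0.091) = 0.000
y → (y ⊗ z) = min(1, 1 − 0.869 + 0.000) = min(1, 0.131) = 0.131
So the left factor is y → (y ⊗ z) = 0.131.
~y = 1 − 0.869 = 0.131
~y ⊗ x = max(0, 0.131 + 0.958 − 1) = max(0, 0.089) = 0.089
So the right-hand bound is ~y ⊗ x = 0.089.
The residuum of the Łukasiewicz t-norm gives the supremum: min(1, 1 − 0.131 + 0.089).
1 − 0.131 + 0.089 = 0.958, so t = min(1, 0.958) = 0.958.
Check: 0.131 ⊗ 0.958 = max(0, 0.089) = 0.089 ≤ 0.089.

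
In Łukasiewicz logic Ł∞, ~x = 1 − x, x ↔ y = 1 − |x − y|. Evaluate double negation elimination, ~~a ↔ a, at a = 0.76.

~a = 1 − 0.76 = 0.24
~~a = 1 − 0.24 = 0.76
~~a ↔ a = 1 − |0.76 − 0.76| = 1 − 0.00 = 1.00
(As expected: always 1 in Ł∞ since negation is involutive.)

1.00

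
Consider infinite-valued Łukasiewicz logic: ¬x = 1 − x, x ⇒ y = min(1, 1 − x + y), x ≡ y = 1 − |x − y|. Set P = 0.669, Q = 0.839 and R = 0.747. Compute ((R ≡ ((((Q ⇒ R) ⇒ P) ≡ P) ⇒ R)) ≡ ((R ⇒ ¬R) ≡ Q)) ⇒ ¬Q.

Q ⇒ R = min(1, 1 − 0.839 + 0.747) = min(1, 0.908) = 0.908
(Q ⇒ R) ⇒ P = min(1, 1 − 0.908 + 0.669) = min(1, 0.761) = 0.761
((Q ⇒ R) ⇒ P) ≡ P = 1 − |0.761 − 0.669| = 1 − 0.092 = 0.908
(((Q ⇒ R) ⇒ P) ≡ P) ⇒ R = min(1, 1 − 0.908 + 0.747) = min(1, 0.839) = 0.839
R ≡ ((((Q ⇒ R) ⇒ P) ≡ P) ⇒ R) = 1 − |0.747 − 0.839| = 1 − 0.092 = 0.908
¬R = 1 − 0.747 = 0.253
R ⇒ ¬R = min(1, 1 − 0.747 + 0.253) = min(1, 0.506) = 0.506
(R ⇒ ¬R) ≡ Q = 1 − |0.506 − 0.839| = 1 − 0.333 = 0.667
(R ≡ ((((Q ⇒ R) ⇒ P) ≡ P) ⇒ R)) ≡ ((R ⇒ ¬R) ≡ Q) = 1 − |0.908 − 0.667| = 1 − 0.241 = 0.759
¬Q = 1 − 0.839 = 0.161
((R ≡ ((((Q ⇒ R) ⇒ P) ≡ P) ⇒ R)) ≡ ((R ⇒ ¬R) ≡ Q)) ⇒ ¬Q = min(1, 1 − 0.759 + 0.161) = min(1, 0.402) = 0.402

0.402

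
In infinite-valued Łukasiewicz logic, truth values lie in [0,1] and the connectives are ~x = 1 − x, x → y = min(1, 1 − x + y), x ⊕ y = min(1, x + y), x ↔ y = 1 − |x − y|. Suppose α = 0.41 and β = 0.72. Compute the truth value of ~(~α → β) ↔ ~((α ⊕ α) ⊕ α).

~α = 1 − 0.41 = 0.59
~α → β = min(1, 1 − 0.59 + 0.72) = min(1, 1.13) = 1.00
~(~α → β) = 1 − 1.00 = 0.00
α ⊕ α = min(1, 0.41 + 0.41) = min(1, 0.82) = 0.82
(α ⊕ α) ⊕ α = min(1, 0.82 + 0.41) = min(1, 1.23) = 1.00
~((α ⊕ α) ⊕ α) = 1 − 1.00 = 0.00
~(~α → β) ↔ ~((α ⊕ α) ⊕ α) = 1 − |0.00 − 0.00| = 1 − 0.00 = 1.00

1.00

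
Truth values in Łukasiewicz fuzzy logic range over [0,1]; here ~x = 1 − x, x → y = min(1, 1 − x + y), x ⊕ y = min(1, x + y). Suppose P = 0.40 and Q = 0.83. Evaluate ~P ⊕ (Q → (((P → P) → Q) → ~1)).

~P = 1 − 0.40 = 0.60
P → P = min(1, 1 − 0.40 + 0.40) = min(1, 1.00) = 1.00
(P → P) → Q = min(1, 1 − 1.00 + 0.83) = min(1, 0.83) = 0.83
~1 = 1 − 1.00 = 0.00
((P → P) → Q) → ~1 = min(1, 1 − 0.83 + 0.00) = min(1, 0.17) = 0.17
Q → (((P → P) → Q) → ~1) = min(1, 1 − 0.83 + 0.17) = min(1, 0.34) = 0.34
~P ⊕ (Q → (((P → P) → Q) → ~1)) = min(1, 0.60 + 0.34) = min(1, 0.94) = 0.94

0.94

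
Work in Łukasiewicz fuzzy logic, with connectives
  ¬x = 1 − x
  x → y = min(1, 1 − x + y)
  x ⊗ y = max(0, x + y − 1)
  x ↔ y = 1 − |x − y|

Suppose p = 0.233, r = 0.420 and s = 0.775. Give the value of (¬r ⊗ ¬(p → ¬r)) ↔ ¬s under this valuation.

0.775

¬r = 1 − 0.420 = 0.580
p → ¬r = min(1, 1 − 0.233 + 0.580) = min(1, 1.347) = 1.000
¬(p → ¬r) = 1 − 1.000 = 0.000
¬r ⊗ ¬(p → ¬r) = max(0, 0.580 + 0.000 − 1) = max(0, -0.420) = 0.000
¬s = 1 − 0.775 = 0.225
(¬r ⊗ ¬(p → ¬r)) ↔ ¬s = 1 − |0.000 − 0.225| = 1 − 0.225 = 0.775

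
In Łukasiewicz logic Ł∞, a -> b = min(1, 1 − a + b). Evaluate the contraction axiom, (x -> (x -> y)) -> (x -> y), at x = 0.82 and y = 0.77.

0.95

x -> y = min(1, 1 − 0.82 + 0.77) = min(1, 0.95) = 0.95
x -> (x -> y) = min(1, 1 − 0.82 + 0.95) = min(1, 1.13) = 1.00
(x -> (x -> y)) -> (x -> y) = min(1, 1 − 1.00 + 0.95) = min(1, 0.95) = 0.95
(The value 0.95 < 1 shows this instance is not satisfied; fails in Ł∞ (the t-norm is not idempotent).)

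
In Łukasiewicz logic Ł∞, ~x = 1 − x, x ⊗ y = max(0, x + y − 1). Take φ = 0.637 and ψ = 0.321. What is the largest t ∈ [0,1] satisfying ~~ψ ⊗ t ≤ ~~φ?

~ψ = 1 − 0.321 = 0.679
~~ψ = 1 − 0.679 = 0.321
So the left factor is ~~ψ = 0.321.
~φ = 1 − 0.637 = 0.363
~~φ = 1 − 0.363 = 0.637
So the right-hand bound is ~~φ = 0.637.
The residuum of the Łukasiewicz t-norm gives the supremum: min(1, 1 − 0.321 + 0.637).
1 − 0.321 + 0.637 = 1.316, so t = min(1, 1.316) = 1.000.
Check: 0.321 ⊗ 1.000 = max(0, 0.321) = 0.321 ≤ 0.637.

1.000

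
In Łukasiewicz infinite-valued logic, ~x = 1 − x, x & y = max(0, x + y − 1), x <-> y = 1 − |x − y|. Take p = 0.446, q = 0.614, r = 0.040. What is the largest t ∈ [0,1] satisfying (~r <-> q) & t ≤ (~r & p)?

0.752

~r = 1 − 0.040 = 0.960
~r <-> q = 1 − |0.960 − 0.614| = 1 − 0.346 = 0.654
So the left factor is ~r <-> q = 0.654.
~r & p = max(0, 0.960 + 0.446 − 1) = max(0, 0.406) = 0.406
So the right-hand bound is ~r & p = 0.406.
The residuum of the Łukasiewicz t-norm gives the supremum: min(1, 1 − 0.654 + 0.406).
1 − 0.654 + 0.406 = 0.752, so t = min(1, 0.752) = 0.752.
Check: 0.654 & 0.752 = max(0, 0.406) = 0.406 ≤ 0.406.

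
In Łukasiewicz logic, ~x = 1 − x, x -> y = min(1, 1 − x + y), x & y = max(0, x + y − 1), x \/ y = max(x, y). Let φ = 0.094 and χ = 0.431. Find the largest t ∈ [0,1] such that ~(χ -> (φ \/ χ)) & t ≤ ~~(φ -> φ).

1.000

φ \/ χ = max(0.094, 0.431) = 0.431
χ -> (φ \/ χ) = min(1, 1 − 0.431 + 0.431) = min(1, 1.000) = 1.000
~(χ -> (φ \/ χ)) = 1 − 1.000 = 0.000
So the left factor is ~(χ -> (φ \/ χ)) = 0.000.
φ -> φ = min(1, 1 − 0.094 + 0.094) = min(1, 1.000) = 1.000
~(φ -> φ) = 1 − 1.000 = 0.000
~~(φ -> φ) = 1 − 0.000 = 1.000
So the right-hand bound is ~~(φ -> φ) = 1.000.
The residuum of the Łukasiewicz t-norm gives the supremum: min(1, 1 − 0.000 + 1.000).
1 − 0.000 + 1.000 = 2.000, so t = min(1, 2.000) = 1.000.
Check: 0.000 & 1.000 = max(0, 0.000) = 0.000 ≤ 1.000.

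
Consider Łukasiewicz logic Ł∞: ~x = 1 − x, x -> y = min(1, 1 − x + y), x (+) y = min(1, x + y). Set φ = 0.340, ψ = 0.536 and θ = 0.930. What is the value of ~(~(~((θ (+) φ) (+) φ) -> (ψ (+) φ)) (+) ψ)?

θ (+) φ = min(1, 0.930 + 0.340) = min(1, 1.270) = 1.000
(θ (+) φ) (+) φ = min(1, 1.000 + 0.340) = min(1, 1.340) = 1.000
~((θ (+) φ) (+) φ) = 1 − 1.000 = 0.000
ψ (+) φ = min(1, 0.536 + 0.340) = min(1, 0.876) = 0.876
~((θ (+) φ) (+) φ) -> (ψ (+) φ) = min(1, 1 − 0.000 + 0.876) = min(1, 1.876) = 1.000
~(~((θ (+) φ) (+) φ) -> (ψ (+) φ)) = 1 − 1.000 = 0.000
~(~((θ (+) φ) (+) φ) -> (ψ (+) φ)) (+) ψ = min(1, 0.000 + 0.536) = min(1, 0.536) = 0.536
~(~(~((θ (+) φ) (+) φ) -> (ψ (+) φ)) (+) ψ) = 1 − 0.536 = 0.464

0.464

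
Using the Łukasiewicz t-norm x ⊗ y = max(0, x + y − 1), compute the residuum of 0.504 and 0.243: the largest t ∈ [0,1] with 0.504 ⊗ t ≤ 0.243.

The residuum of the Łukasiewicz t-norm gives the supremum: min(1, 1 − 0.504 + 0.243).
1 − 0.504 + 0.243 = 0.739, so t = min(1, 0.739) = 0.739.
Check: 0.504 ⊗ 0.739 = max(0, 0.243) = 0.243 ≤ 0.243.

0.739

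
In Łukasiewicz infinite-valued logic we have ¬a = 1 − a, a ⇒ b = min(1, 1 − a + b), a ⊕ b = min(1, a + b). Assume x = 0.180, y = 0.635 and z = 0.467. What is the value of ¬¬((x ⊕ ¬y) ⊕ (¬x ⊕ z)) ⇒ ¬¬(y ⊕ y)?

¬y = 1 − 0.635 = 0.365
x ⊕ ¬y = min(1, 0.180 + 0.365) = min(1, 0.545) = 0.545
¬x = 1 − 0.180 = 0.820
¬x ⊕ z = min(1, 0.820 + 0.467) = min(1, 1.287) = 1.000
(x ⊕ ¬y) ⊕ (¬x ⊕ z) = min(1, 0.545 + 1.000) = min(1, 1.545) = 1.000
¬((x ⊕ ¬y) ⊕ (¬x ⊕ z)) = 1 − 1.000 = 0.000
¬¬((x ⊕ ¬y) ⊕ (¬x ⊕ z)) = 1 − 0.000 = 1.000
y ⊕ y = min(1, 0.635 + 0.635) = min(1, 1.270) = 1.000
¬(y ⊕ y) = 1 − 1.000 = 0.000
¬¬(y ⊕ y) = 1 − 0.000 = 1.000
¬¬((x ⊕ ¬y) ⊕ (¬x ⊕ z)) ⇒ ¬¬(y ⊕ y) = min(1, 1 − 1.000 + 1.000) = min(1, 1.000) = 1.000

1.000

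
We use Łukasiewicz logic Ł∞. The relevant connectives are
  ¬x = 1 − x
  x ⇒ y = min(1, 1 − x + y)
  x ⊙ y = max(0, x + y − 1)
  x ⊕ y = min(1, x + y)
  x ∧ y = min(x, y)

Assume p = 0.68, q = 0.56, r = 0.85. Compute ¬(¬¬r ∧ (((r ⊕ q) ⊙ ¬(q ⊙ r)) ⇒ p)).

¬r = 1 − 0.85 = 0.15
¬¬r = 1 − 0.15 = 0.85
r ⊕ q = min(1, 0.85 + 0.56) = min(1, 1.41) = 1.00
q ⊙ r = max(0, 0.56 + 0.85 − 1) = max(0, 0.41) = 0.41
¬(q ⊙ r) = 1 − 0.41 = 0.59
(r ⊕ q) ⊙ ¬(q ⊙ r) = max(0, 1.00 + 0.59 − 1) = max(0, 0.59) = 0.59
((r ⊕ q) ⊙ ¬(q ⊙ r)) ⇒ p = min(1, 1 − 0.59 + 0.68) = min(1, 1.09) = 1.00
¬¬r ∧ (((r ⊕ q) ⊙ ¬(q ⊙ r)) ⇒ p) = min(0.85, 1.00) = 0.85
¬(¬¬r ∧ (((r ⊕ q) ⊙ ¬(q ⊙ r)) ⇒ p)) = 1 − 0.85 = 0.15

0.15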